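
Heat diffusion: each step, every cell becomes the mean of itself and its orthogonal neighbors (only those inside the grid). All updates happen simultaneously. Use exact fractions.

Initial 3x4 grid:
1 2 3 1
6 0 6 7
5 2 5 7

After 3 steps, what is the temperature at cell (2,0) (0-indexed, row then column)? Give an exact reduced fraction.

Step 1: cell (2,0) = 13/3
Step 2: cell (2,0) = 31/9
Step 3: cell (2,0) = 482/135
Full grid after step 3:
  1027/360 1687/600 6241/1800 8587/2160
  11077/3600 10231/3000 7879/2000 7397/1600
  482/135 13447/3600 16357/3600 10817/2160

Answer: 482/135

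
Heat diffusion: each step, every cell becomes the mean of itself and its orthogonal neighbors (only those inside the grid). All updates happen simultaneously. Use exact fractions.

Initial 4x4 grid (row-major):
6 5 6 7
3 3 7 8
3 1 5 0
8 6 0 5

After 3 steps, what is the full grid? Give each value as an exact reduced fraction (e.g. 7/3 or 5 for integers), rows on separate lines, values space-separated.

After step 1:
  14/3 5 25/4 7
  15/4 19/5 29/5 11/2
  15/4 18/5 13/5 9/2
  17/3 15/4 4 5/3
After step 2:
  161/36 1183/240 481/80 25/4
  479/120 439/100 479/100 57/10
  503/120 7/2 41/10 107/30
  79/18 1021/240 721/240 61/18
After step 3:
  9643/2160 35647/7200 13189/2400 479/80
  15341/3600 25921/6000 9997/2000 1523/300
  2893/720 24523/6000 22753/6000 377/90
  9241/2160 5453/1440 5309/1440 7171/2160

Answer: 9643/2160 35647/7200 13189/2400 479/80
15341/3600 25921/6000 9997/2000 1523/300
2893/720 24523/6000 22753/6000 377/90
9241/2160 5453/1440 5309/1440 7171/2160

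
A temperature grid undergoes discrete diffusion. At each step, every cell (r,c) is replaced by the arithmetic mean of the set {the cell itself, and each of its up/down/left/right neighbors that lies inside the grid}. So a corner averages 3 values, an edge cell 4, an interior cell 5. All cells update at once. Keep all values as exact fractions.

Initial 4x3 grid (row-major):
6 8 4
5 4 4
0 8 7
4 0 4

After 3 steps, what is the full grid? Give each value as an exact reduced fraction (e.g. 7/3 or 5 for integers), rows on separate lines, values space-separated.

Answer: 5749/1080 37531/7200 1471/270
2051/450 7687/1500 17833/3600
913/225 4083/1000 17183/3600
871/270 1169/300 4379/1080

Derivation:
After step 1:
  19/3 11/2 16/3
  15/4 29/5 19/4
  17/4 19/5 23/4
  4/3 4 11/3
After step 2:
  187/36 689/120 187/36
  151/30 118/25 649/120
  197/60 118/25 539/120
  115/36 16/5 161/36
After step 3:
  5749/1080 37531/7200 1471/270
  2051/450 7687/1500 17833/3600
  913/225 4083/1000 17183/3600
  871/270 1169/300 4379/1080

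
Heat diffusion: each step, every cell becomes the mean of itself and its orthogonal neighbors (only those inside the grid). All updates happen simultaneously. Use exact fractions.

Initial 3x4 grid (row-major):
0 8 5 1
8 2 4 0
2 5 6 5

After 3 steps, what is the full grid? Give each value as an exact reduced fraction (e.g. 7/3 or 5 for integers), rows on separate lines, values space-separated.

Answer: 9689/2160 28883/7200 9191/2400 2233/720
14839/3600 6671/1500 10967/3000 24793/7200
357/80 9911/2400 29923/7200 7609/2160

Derivation:
After step 1:
  16/3 15/4 9/2 2
  3 27/5 17/5 5/2
  5 15/4 5 11/3
After step 2:
  145/36 1139/240 273/80 3
  281/60 193/50 104/25 347/120
  47/12 383/80 949/240 67/18
After step 3:
  9689/2160 28883/7200 9191/2400 2233/720
  14839/3600 6671/1500 10967/3000 24793/7200
  357/80 9911/2400 29923/7200 7609/2160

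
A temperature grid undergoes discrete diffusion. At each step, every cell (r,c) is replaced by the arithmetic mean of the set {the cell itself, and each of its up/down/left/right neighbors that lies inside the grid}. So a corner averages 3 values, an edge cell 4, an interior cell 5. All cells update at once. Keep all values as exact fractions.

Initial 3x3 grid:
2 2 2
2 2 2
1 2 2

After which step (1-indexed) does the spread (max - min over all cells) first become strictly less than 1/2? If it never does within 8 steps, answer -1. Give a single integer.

Step 1: max=2, min=5/3, spread=1/3
  -> spread < 1/2 first at step 1
Step 2: max=2, min=31/18, spread=5/18
Step 3: max=2, min=391/216, spread=41/216
Step 4: max=709/360, min=23789/12960, spread=347/2592
Step 5: max=7043/3600, min=1448263/777600, spread=2921/31104
Step 6: max=838517/432000, min=87483461/46656000, spread=24611/373248
Step 7: max=18783259/9720000, min=5279997967/2799360000, spread=207329/4478976
Step 8: max=997998401/518400000, min=317893247549/167961600000, spread=1746635/53747712

Answer: 1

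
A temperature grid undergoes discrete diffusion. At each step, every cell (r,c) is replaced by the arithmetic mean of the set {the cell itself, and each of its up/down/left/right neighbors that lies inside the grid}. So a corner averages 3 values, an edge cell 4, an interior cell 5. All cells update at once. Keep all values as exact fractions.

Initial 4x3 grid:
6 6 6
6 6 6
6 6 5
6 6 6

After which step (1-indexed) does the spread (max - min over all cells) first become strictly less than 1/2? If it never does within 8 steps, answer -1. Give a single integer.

Step 1: max=6, min=17/3, spread=1/3
  -> spread < 1/2 first at step 1
Step 2: max=6, min=689/120, spread=31/120
Step 3: max=6, min=6269/1080, spread=211/1080
Step 4: max=10753/1800, min=631103/108000, spread=14077/108000
Step 5: max=644317/108000, min=5691593/972000, spread=5363/48600
Step 6: max=357131/60000, min=171219191/29160000, spread=93859/1166400
Step 7: max=577863533/97200000, min=10287325519/1749600000, spread=4568723/69984000
Step 8: max=17314381111/2916000000, min=618075564371/104976000000, spread=8387449/167961600

Answer: 1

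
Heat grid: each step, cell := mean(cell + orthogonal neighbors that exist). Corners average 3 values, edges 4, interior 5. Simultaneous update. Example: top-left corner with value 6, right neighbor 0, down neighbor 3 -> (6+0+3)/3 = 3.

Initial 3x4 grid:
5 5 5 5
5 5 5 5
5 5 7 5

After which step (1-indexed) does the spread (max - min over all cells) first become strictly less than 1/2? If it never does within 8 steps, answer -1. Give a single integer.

Answer: 3

Derivation:
Step 1: max=17/3, min=5, spread=2/3
Step 2: max=331/60, min=5, spread=31/60
Step 3: max=2911/540, min=5, spread=211/540
  -> spread < 1/2 first at step 3
Step 4: max=286897/54000, min=4547/900, spread=14077/54000
Step 5: max=2570407/486000, min=273683/54000, spread=5363/24300
Step 6: max=76640809/14580000, min=152869/30000, spread=93859/583200
Step 7: max=4584274481/874800000, min=248336467/48600000, spread=4568723/34992000
Step 8: max=274220435629/52488000000, min=7471618889/1458000000, spread=8387449/83980800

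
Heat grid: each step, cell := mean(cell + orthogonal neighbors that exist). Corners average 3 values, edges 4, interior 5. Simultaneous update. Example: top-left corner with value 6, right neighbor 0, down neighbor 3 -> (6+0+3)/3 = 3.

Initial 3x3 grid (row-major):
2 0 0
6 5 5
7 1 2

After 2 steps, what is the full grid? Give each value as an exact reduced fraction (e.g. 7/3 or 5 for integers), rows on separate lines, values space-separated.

Answer: 113/36 569/240 77/36
59/15 169/50 161/60
161/36 869/240 113/36

Derivation:
After step 1:
  8/3 7/4 5/3
  5 17/5 3
  14/3 15/4 8/3
After step 2:
  113/36 569/240 77/36
  59/15 169/50 161/60
  161/36 869/240 113/36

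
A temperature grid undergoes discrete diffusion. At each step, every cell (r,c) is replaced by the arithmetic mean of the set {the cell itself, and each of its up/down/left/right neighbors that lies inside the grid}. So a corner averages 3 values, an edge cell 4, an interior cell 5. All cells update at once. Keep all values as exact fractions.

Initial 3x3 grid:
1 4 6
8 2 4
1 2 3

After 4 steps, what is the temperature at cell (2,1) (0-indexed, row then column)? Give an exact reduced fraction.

Step 1: cell (2,1) = 2
Step 2: cell (2,1) = 19/6
Step 3: cell (2,1) = 2191/720
Step 4: cell (2,1) = 35723/10800
Full grid after step 4:
  93239/25920 215881/57600 23911/6480
  50389/14400 30827/9000 618593/172800
  20851/6480 35723/10800 28283/8640

Answer: 35723/10800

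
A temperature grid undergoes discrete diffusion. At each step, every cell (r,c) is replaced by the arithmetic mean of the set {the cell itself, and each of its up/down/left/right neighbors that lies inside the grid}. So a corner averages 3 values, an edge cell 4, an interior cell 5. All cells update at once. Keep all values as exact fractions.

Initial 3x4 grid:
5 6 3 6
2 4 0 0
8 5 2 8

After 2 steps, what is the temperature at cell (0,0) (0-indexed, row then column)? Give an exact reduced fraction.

Step 1: cell (0,0) = 13/3
Step 2: cell (0,0) = 163/36
Full grid after step 2:
  163/36 959/240 261/80 41/12
  1049/240 96/25 81/25 349/120
  29/6 169/40 409/120 127/36

Answer: 163/36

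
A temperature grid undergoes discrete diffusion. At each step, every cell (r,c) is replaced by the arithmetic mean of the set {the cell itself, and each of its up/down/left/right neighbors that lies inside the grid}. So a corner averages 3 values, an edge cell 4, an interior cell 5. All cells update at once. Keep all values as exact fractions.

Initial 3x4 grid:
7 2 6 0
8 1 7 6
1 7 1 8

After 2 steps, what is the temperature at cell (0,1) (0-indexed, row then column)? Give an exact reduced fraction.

Step 1: cell (0,1) = 4
Step 2: cell (0,1) = 221/48
Full grid after step 2:
  167/36 221/48 319/80 13/3
  81/16 399/100 479/100 369/80
  145/36 223/48 349/80 16/3

Answer: 221/48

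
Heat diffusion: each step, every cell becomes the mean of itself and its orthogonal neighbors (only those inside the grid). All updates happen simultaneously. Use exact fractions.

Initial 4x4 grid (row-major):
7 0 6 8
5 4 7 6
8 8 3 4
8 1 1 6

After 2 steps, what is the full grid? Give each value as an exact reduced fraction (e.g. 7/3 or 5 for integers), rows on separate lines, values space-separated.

Answer: 19/4 183/40 641/120 109/18
441/80 501/100 261/50 343/60
1423/240 519/100 221/50 289/60
209/36 1063/240 931/240 67/18

Derivation:
After step 1:
  4 17/4 21/4 20/3
  6 24/5 26/5 25/4
  29/4 24/5 23/5 19/4
  17/3 9/2 11/4 11/3
After step 2:
  19/4 183/40 641/120 109/18
  441/80 501/100 261/50 343/60
  1423/240 519/100 221/50 289/60
  209/36 1063/240 931/240 67/18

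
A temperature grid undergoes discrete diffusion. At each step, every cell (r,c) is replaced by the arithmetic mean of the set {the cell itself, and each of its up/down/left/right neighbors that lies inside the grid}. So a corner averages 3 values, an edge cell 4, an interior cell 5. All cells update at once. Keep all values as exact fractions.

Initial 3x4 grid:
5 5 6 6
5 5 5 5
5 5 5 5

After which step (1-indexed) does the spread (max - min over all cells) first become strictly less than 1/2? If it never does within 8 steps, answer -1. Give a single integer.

Step 1: max=17/3, min=5, spread=2/3
Step 2: max=197/36, min=5, spread=17/36
  -> spread < 1/2 first at step 2
Step 3: max=727/135, min=5, spread=52/135
Step 4: max=689249/129600, min=9047/1800, spread=7573/25920
Step 5: max=41049001/7776000, min=136217/27000, spread=363701/1555200
Step 6: max=2448653999/466560000, min=3647413/720000, spread=681043/3732480
Step 7: max=146337337141/27993600000, min=987882089/194400000, spread=163292653/1119744000
Step 8: max=8752907884319/1679616000000, min=29717139163/5832000000, spread=1554974443/13436928000

Answer: 2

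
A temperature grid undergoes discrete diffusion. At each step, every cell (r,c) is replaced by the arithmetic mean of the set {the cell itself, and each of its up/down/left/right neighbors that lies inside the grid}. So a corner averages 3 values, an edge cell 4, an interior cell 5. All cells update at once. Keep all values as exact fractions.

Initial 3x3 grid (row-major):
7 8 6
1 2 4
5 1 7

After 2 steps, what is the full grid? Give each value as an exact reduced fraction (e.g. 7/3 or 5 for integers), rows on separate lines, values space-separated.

After step 1:
  16/3 23/4 6
  15/4 16/5 19/4
  7/3 15/4 4
After step 2:
  89/18 1217/240 11/2
  877/240 106/25 359/80
  59/18 797/240 25/6

Answer: 89/18 1217/240 11/2
877/240 106/25 359/80
59/18 797/240 25/6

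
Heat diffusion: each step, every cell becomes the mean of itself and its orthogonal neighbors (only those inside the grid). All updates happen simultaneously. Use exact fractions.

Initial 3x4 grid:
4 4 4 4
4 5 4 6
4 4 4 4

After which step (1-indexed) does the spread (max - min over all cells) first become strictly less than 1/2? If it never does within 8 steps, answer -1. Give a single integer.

Answer: 2

Derivation:
Step 1: max=14/3, min=4, spread=2/3
Step 2: max=553/120, min=329/80, spread=119/240
  -> spread < 1/2 first at step 2
Step 3: max=9631/2160, min=1487/360, spread=709/2160
Step 4: max=1913377/432000, min=1197473/288000, spread=46867/172800
Step 5: max=17052257/3888000, min=10847443/2592000, spread=312437/1555200
Step 6: max=6797773897/1555200000, min=4352569673/1036800000, spread=21513551/124416000
Step 7: max=405922200323/93312000000, min=262309708507/62208000000, spread=199322201/1492992000
Step 8: max=24304902584257/5598720000000, min=15769171677713/3732480000000, spread=10418321083/89579520000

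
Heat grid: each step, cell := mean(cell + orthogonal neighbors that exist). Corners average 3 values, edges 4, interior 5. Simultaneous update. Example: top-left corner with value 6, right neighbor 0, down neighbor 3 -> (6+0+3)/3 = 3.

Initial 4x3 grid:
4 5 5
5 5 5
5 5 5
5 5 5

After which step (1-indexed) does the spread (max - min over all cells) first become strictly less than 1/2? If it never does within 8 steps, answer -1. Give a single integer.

Step 1: max=5, min=14/3, spread=1/3
  -> spread < 1/2 first at step 1
Step 2: max=5, min=85/18, spread=5/18
Step 3: max=5, min=1039/216, spread=41/216
Step 4: max=5, min=125383/25920, spread=4217/25920
Step 5: max=35921/7200, min=7566851/1555200, spread=38417/311040
Step 6: max=717403/144000, min=455359789/93312000, spread=1903471/18662400
Step 7: max=21484241/4320000, min=27392610911/5598720000, spread=18038617/223948800
Step 8: max=1931073241/388800000, min=1646347817149/335923200000, spread=883978523/13436928000

Answer: 1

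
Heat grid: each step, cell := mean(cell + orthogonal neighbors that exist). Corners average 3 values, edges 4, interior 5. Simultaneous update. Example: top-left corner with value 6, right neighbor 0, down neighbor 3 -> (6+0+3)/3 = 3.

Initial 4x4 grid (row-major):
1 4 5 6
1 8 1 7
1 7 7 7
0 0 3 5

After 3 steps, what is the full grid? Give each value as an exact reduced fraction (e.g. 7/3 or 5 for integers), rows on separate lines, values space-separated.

Answer: 1147/360 2417/600 2789/600 3827/720
3809/1200 773/200 10037/2000 12701/2400
9619/3600 22091/6000 2311/500 12869/2400
5021/2160 22073/7200 10219/2400 175/36

Derivation:
After step 1:
  2 9/2 4 6
  11/4 21/5 28/5 21/4
  9/4 23/5 5 13/2
  1/3 5/2 15/4 5
After step 2:
  37/12 147/40 201/40 61/12
  14/5 433/100 481/100 467/80
  149/60 371/100 509/100 87/16
  61/36 671/240 65/16 61/12
After step 3:
  1147/360 2417/600 2789/600 3827/720
  3809/1200 773/200 10037/2000 12701/2400
  9619/3600 22091/6000 2311/500 12869/2400
  5021/2160 22073/7200 10219/2400 175/36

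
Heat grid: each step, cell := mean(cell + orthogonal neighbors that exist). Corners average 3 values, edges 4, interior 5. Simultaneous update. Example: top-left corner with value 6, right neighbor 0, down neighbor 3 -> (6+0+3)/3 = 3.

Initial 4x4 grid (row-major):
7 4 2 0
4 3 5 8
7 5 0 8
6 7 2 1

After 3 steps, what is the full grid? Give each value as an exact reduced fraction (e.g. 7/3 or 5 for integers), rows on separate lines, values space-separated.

Answer: 183/40 9869/2400 27263/7200 8141/2160
11689/2400 4369/1000 4687/1200 3631/900
37411/7200 27307/6000 1531/375 703/180
11389/2160 8449/1800 1409/360 104/27

Derivation:
After step 1:
  5 4 11/4 10/3
  21/4 21/5 18/5 21/4
  11/2 22/5 4 17/4
  20/3 5 5/2 11/3
After step 2:
  19/4 319/80 821/240 34/9
  399/80 429/100 99/25 493/120
  1309/240 231/50 15/4 103/24
  103/18 557/120 91/24 125/36
After step 3:
  183/40 9869/2400 27263/7200 8141/2160
  11689/2400 4369/1000 4687/1200 3631/900
  37411/7200 27307/6000 1531/375 703/180
  11389/2160 8449/1800 1409/360 104/27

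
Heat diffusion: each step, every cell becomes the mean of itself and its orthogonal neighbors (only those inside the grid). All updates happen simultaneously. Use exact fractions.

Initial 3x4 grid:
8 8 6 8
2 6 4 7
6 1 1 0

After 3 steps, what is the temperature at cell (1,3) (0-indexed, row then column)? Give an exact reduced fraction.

Answer: 13111/2880

Derivation:
Step 1: cell (1,3) = 19/4
Step 2: cell (1,3) = 1153/240
Step 3: cell (1,3) = 13111/2880
Full grid after step 3:
  503/90 281/48 1361/240 459/80
  2381/480 23/5 5663/1200 13111/2880
  469/120 91/24 607/180 7843/2160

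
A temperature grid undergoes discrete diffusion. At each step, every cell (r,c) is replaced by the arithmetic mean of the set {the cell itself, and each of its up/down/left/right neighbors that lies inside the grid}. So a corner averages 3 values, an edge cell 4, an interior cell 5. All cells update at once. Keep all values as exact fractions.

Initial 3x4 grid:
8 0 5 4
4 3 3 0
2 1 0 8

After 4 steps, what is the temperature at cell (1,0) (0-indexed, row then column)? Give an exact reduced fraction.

Step 1: cell (1,0) = 17/4
Step 2: cell (1,0) = 767/240
Step 3: cell (1,0) = 46093/14400
Step 4: cell (1,0) = 2662487/864000
Full grid after step 4:
  16069/4800 115493/36000 110543/36000 132571/43200
  2662487/864000 1059973/360000 1040723/360000 2523937/864000
  364963/129600 145427/54000 36313/13500 365813/129600

Answer: 2662487/864000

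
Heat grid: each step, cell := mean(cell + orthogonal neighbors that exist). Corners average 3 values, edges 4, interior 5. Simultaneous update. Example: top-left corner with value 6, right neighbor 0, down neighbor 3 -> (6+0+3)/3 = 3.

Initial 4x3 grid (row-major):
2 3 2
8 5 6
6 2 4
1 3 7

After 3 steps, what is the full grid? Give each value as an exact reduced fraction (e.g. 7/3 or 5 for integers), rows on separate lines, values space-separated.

Answer: 4609/1080 4813/1200 538/135
15589/3600 4289/1000 7507/1800
15019/3600 8363/2000 7747/1800
1675/432 19027/4800 1793/432

Derivation:
After step 1:
  13/3 3 11/3
  21/4 24/5 17/4
  17/4 4 19/4
  10/3 13/4 14/3
After step 2:
  151/36 79/20 131/36
  559/120 213/50 131/30
  101/24 421/100 53/12
  65/18 61/16 38/9
After step 3:
  4609/1080 4813/1200 538/135
  15589/3600 4289/1000 7507/1800
  15019/3600 8363/2000 7747/1800
  1675/432 19027/4800 1793/432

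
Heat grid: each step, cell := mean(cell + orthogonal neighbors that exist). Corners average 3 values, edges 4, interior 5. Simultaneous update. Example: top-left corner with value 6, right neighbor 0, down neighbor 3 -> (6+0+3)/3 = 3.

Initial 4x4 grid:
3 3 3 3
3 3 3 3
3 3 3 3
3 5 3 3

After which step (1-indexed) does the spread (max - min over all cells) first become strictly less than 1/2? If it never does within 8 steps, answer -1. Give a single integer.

Step 1: max=11/3, min=3, spread=2/3
Step 2: max=211/60, min=3, spread=31/60
Step 3: max=1831/540, min=3, spread=211/540
  -> spread < 1/2 first at step 3
Step 4: max=178843/54000, min=3, spread=16843/54000
Step 5: max=1596643/486000, min=13579/4500, spread=130111/486000
Step 6: max=47382367/14580000, min=817159/270000, spread=3255781/14580000
Step 7: max=1412553691/437400000, min=821107/270000, spread=82360351/437400000
Step 8: max=42117316891/13122000000, min=148306441/48600000, spread=2074577821/13122000000

Answer: 3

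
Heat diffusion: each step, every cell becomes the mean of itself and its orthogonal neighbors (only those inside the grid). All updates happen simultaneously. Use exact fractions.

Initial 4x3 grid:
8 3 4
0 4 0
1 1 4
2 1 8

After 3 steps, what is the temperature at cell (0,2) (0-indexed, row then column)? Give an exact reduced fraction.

Step 1: cell (0,2) = 7/3
Step 2: cell (0,2) = 121/36
Step 3: cell (0,2) = 1619/540
Full grid after step 3:
  421/135 5319/1600 1619/540
  20113/7200 5273/2000 21713/7200
  14963/7200 7817/3000 20663/7200
  4637/2160 9209/3600 6797/2160

Answer: 1619/540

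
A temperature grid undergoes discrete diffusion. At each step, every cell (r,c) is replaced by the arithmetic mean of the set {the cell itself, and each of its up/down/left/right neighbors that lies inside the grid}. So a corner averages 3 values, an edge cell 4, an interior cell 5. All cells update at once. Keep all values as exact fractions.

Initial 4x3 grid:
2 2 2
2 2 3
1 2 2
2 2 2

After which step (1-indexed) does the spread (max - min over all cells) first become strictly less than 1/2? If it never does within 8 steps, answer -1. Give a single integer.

Step 1: max=7/3, min=5/3, spread=2/3
Step 2: max=271/120, min=209/120, spread=31/60
Step 3: max=2371/1080, min=1949/1080, spread=211/540
  -> spread < 1/2 first at step 3
Step 4: max=13799/6480, min=12121/6480, spread=839/3240
Step 5: max=102563/48600, min=91837/48600, spread=5363/24300
Step 6: max=2426659/1166400, min=2238941/1166400, spread=93859/583200
Step 7: max=144536723/69984000, min=135399277/69984000, spread=4568723/34992000
Step 8: max=344310649/167961600, min=327535751/167961600, spread=8387449/83980800

Answer: 3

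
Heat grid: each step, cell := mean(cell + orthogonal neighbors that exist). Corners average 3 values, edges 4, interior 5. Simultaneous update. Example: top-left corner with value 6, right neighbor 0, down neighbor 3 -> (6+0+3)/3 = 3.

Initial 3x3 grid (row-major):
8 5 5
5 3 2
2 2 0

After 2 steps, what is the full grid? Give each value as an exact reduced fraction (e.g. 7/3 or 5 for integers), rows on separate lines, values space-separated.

After step 1:
  6 21/4 4
  9/2 17/5 5/2
  3 7/4 4/3
After step 2:
  21/4 373/80 47/12
  169/40 87/25 337/120
  37/12 569/240 67/36

Answer: 21/4 373/80 47/12
169/40 87/25 337/120
37/12 569/240 67/36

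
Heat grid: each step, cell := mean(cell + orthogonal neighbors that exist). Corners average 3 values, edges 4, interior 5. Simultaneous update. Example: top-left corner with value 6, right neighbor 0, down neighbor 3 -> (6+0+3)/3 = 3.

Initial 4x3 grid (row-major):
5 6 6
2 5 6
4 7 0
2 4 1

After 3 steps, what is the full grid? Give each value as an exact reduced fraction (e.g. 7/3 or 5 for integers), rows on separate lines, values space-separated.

After step 1:
  13/3 11/2 6
  4 26/5 17/4
  15/4 4 7/2
  10/3 7/2 5/3
After step 2:
  83/18 631/120 21/4
  1037/240 459/100 379/80
  181/48 399/100 161/48
  127/36 25/8 26/9
After step 3:
  10217/2160 35477/7200 3659/720
  31127/7200 6869/1500 10759/2400
  28097/7200 1883/500 26947/7200
  1501/432 8119/2400 1349/432

Answer: 10217/2160 35477/7200 3659/720
31127/7200 6869/1500 10759/2400
28097/7200 1883/500 26947/7200
1501/432 8119/2400 1349/432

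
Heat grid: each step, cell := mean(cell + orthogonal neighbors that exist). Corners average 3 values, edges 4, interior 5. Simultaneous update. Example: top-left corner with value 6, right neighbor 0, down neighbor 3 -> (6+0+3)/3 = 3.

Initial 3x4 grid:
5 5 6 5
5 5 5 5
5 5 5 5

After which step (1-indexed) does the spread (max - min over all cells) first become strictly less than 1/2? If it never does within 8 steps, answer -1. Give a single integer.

Step 1: max=16/3, min=5, spread=1/3
  -> spread < 1/2 first at step 1
Step 2: max=631/120, min=5, spread=31/120
Step 3: max=5611/1080, min=5, spread=211/1080
Step 4: max=556897/108000, min=9047/1800, spread=14077/108000
Step 5: max=5000407/972000, min=543683/108000, spread=5363/48600
Step 6: max=149540809/29160000, min=302869/60000, spread=93859/1166400
Step 7: max=8958274481/1749600000, min=491336467/97200000, spread=4568723/69984000
Step 8: max=536660435629/104976000000, min=14761618889/2916000000, spread=8387449/167961600

Answer: 1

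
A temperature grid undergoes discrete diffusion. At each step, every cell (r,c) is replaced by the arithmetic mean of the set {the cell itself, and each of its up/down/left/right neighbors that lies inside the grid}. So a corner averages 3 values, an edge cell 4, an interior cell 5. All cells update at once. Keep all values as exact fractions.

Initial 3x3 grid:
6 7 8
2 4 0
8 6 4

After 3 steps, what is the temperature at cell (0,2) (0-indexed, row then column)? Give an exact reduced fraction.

Answer: 3391/720

Derivation:
Step 1: cell (0,2) = 5
Step 2: cell (0,2) = 61/12
Step 3: cell (0,2) = 3391/720
Full grid after step 3:
  1217/240 8169/1600 3391/720
  18349/3600 27877/6000 8237/1800
  5239/1080 34123/7200 4609/1080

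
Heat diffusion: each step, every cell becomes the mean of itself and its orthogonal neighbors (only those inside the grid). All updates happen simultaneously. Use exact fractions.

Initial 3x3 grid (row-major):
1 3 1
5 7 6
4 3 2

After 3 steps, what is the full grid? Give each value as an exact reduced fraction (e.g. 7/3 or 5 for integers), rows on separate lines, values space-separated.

After step 1:
  3 3 10/3
  17/4 24/5 4
  4 4 11/3
After step 2:
  41/12 53/15 31/9
  321/80 401/100 79/20
  49/12 247/60 35/9
After step 3:
  877/240 3241/900 1967/540
  6209/1600 7849/2000 1147/300
  977/240 14489/3600 538/135

Answer: 877/240 3241/900 1967/540
6209/1600 7849/2000 1147/300
977/240 14489/3600 538/135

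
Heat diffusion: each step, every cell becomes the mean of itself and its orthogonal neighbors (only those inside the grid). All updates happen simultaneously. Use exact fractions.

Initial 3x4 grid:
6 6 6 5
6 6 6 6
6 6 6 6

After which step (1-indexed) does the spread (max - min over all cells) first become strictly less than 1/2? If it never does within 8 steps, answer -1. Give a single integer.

Step 1: max=6, min=17/3, spread=1/3
  -> spread < 1/2 first at step 1
Step 2: max=6, min=103/18, spread=5/18
Step 3: max=6, min=1255/216, spread=41/216
Step 4: max=6, min=151303/25920, spread=4217/25920
Step 5: max=43121/7200, min=9122051/1555200, spread=38417/311040
Step 6: max=861403/144000, min=548671789/93312000, spread=1903471/18662400
Step 7: max=25804241/4320000, min=32991330911/5598720000, spread=18038617/223948800
Step 8: max=2319873241/388800000, min=1982271017149/335923200000, spread=883978523/13436928000

Answer: 1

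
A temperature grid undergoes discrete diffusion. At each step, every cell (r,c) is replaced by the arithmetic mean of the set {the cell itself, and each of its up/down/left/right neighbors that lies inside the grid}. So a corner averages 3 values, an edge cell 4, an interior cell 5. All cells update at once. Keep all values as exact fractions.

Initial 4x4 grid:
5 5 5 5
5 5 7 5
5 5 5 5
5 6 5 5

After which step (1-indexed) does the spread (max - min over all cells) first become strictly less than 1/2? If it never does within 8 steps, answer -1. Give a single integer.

Step 1: max=11/2, min=5, spread=1/2
Step 2: max=136/25, min=5, spread=11/25
  -> spread < 1/2 first at step 2
Step 3: max=6367/1200, min=613/120, spread=79/400
Step 4: max=28571/5400, min=3691/720, spread=1777/10800
Step 5: max=5688391/1080000, min=185863/36000, spread=112501/1080000
Step 6: max=12789379/2430000, min=16763953/3240000, spread=865657/9720000
Step 7: max=765713237/145800000, min=504258301/97200000, spread=18651571/291600000
Step 8: max=2868656527/546750000, min=1009745611/194400000, spread=459951937/8748000000

Answer: 2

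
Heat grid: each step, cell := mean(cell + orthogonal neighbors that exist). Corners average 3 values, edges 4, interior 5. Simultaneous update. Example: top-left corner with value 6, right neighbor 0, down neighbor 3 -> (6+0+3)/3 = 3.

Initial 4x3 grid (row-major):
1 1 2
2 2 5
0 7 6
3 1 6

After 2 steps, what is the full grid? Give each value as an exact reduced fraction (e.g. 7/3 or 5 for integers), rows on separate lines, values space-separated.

After step 1:
  4/3 3/2 8/3
  5/4 17/5 15/4
  3 16/5 6
  4/3 17/4 13/3
After step 2:
  49/36 89/40 95/36
  539/240 131/50 949/240
  527/240 397/100 1037/240
  103/36 787/240 175/36

Answer: 49/36 89/40 95/36
539/240 131/50 949/240
527/240 397/100 1037/240
103/36 787/240 175/36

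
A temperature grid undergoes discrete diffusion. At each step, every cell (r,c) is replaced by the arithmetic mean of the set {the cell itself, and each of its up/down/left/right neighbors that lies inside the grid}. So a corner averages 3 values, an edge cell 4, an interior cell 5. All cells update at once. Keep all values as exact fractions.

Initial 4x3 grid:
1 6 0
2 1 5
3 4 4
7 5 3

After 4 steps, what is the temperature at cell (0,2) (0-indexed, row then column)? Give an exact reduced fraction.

Answer: 9527/3240

Derivation:
Step 1: cell (0,2) = 11/3
Step 2: cell (0,2) = 49/18
Step 3: cell (0,2) = 3323/1080
Step 4: cell (0,2) = 9527/3240
Full grid after step 4:
  12031/4320 3979/1350 9527/3240
  45761/14400 111203/36000 2222/675
  51793/14400 29849/8000 812/225
  35117/8640 230227/57600 11569/2880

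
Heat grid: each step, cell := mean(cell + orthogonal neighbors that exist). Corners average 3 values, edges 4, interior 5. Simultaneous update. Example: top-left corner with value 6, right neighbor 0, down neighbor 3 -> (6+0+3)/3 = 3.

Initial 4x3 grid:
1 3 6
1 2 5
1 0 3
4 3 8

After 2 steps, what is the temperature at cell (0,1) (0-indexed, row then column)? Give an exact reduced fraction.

Answer: 173/60

Derivation:
Step 1: cell (0,1) = 3
Step 2: cell (0,1) = 173/60
Full grid after step 2:
  71/36 173/60 35/9
  397/240 49/20 223/60
  433/240 53/20 217/60
  95/36 773/240 149/36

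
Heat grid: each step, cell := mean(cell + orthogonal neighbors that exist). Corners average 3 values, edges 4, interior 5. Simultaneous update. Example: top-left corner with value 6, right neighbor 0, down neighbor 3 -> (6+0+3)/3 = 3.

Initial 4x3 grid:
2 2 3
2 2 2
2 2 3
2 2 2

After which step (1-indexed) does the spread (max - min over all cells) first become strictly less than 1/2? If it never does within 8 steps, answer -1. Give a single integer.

Answer: 2

Derivation:
Step 1: max=5/2, min=2, spread=1/2
Step 2: max=85/36, min=2, spread=13/36
  -> spread < 1/2 first at step 2
Step 3: max=16457/7200, min=407/200, spread=361/1440
Step 4: max=291169/129600, min=11161/5400, spread=4661/25920
Step 5: max=14358863/6480000, min=4516621/2160000, spread=809/6480
Step 6: max=1027210399/466560000, min=40915301/19440000, spread=1809727/18662400
Step 7: max=61231647941/27993600000, min=308800573/145800000, spread=77677517/1119744000
Step 8: max=3661130394319/1679616000000, min=24787066451/11664000000, spread=734342603/13436928000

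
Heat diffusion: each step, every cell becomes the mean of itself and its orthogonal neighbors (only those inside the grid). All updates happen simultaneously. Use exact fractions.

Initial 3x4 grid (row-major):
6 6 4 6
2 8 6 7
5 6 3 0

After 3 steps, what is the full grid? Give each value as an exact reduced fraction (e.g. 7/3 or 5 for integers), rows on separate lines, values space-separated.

After step 1:
  14/3 6 11/2 17/3
  21/4 28/5 28/5 19/4
  13/3 11/2 15/4 10/3
After step 2:
  191/36 653/120 683/120 191/36
  397/80 559/100 126/25 387/80
  181/36 1151/240 1091/240 71/18
After step 3:
  11311/2160 9913/1800 19331/3600 11401/2160
  25063/4800 2583/500 5141/1000 7651/1600
  5323/1080 35927/7200 32987/7200 2399/540

Answer: 11311/2160 9913/1800 19331/3600 11401/2160
25063/4800 2583/500 5141/1000 7651/1600
5323/1080 35927/7200 32987/7200 2399/540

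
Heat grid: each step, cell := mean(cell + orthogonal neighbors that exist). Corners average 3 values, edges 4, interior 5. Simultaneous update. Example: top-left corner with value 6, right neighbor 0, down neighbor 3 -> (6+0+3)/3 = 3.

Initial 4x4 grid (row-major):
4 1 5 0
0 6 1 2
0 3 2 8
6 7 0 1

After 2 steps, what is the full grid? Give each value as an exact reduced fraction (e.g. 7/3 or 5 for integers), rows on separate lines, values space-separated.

Answer: 49/18 577/240 677/240 41/18
517/240 31/10 127/50 173/60
761/240 297/100 307/100 59/20
127/36 433/120 123/40 35/12

Derivation:
After step 1:
  5/3 4 7/4 7/3
  5/2 11/5 16/5 11/4
  9/4 18/5 14/5 13/4
  13/3 4 5/2 3
After step 2:
  49/18 577/240 677/240 41/18
  517/240 31/10 127/50 173/60
  761/240 297/100 307/100 59/20
  127/36 433/120 123/40 35/12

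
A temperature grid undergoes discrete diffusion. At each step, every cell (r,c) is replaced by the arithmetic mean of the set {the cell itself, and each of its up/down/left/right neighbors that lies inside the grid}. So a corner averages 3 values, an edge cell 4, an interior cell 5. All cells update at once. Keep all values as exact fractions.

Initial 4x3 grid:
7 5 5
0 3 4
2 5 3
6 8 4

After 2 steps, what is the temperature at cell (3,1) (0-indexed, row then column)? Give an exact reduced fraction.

Step 1: cell (3,1) = 23/4
Step 2: cell (3,1) = 1217/240
Full grid after step 2:
  4 64/15 161/36
  273/80 387/100 949/240
  947/240 103/25 339/80
  43/9 1217/240 59/12

Answer: 1217/240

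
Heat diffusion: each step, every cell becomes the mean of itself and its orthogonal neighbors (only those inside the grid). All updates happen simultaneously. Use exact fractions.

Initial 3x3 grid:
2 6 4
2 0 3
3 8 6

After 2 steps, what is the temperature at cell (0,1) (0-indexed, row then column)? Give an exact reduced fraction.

Step 1: cell (0,1) = 3
Step 2: cell (0,1) = 217/60
Full grid after step 2:
  97/36 217/60 127/36
  793/240 321/100 341/80
  31/9 361/80 79/18

Answer: 217/60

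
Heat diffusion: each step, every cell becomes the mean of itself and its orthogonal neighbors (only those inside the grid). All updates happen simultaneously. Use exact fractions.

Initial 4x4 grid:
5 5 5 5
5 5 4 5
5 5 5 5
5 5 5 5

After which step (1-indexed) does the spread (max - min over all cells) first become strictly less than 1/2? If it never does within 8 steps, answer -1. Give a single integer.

Step 1: max=5, min=19/4, spread=1/4
  -> spread < 1/2 first at step 1
Step 2: max=5, min=239/50, spread=11/50
Step 3: max=5, min=11633/2400, spread=367/2400
Step 4: max=2987/600, min=52429/10800, spread=1337/10800
Step 5: max=89531/18000, min=1578331/324000, spread=33227/324000
Step 6: max=535951/108000, min=47385673/9720000, spread=849917/9720000
Step 7: max=8031467/1620000, min=1424285653/291600000, spread=21378407/291600000
Step 8: max=2406311657/486000000, min=42773537629/8748000000, spread=540072197/8748000000

Answer: 1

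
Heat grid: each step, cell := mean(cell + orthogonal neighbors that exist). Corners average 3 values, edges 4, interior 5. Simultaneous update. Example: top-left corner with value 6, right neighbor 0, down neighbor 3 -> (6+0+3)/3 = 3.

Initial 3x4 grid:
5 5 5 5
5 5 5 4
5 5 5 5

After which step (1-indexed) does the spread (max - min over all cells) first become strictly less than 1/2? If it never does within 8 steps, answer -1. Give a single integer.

Step 1: max=5, min=14/3, spread=1/3
  -> spread < 1/2 first at step 1
Step 2: max=5, min=1133/240, spread=67/240
Step 3: max=5, min=10363/2160, spread=437/2160
Step 4: max=4991/1000, min=4162469/864000, spread=29951/172800
Step 5: max=16796/3375, min=37664179/7776000, spread=206761/1555200
Step 6: max=26834329/5400000, min=15095804429/3110400000, spread=14430763/124416000
Step 7: max=2142347273/432000000, min=908012258311/186624000000, spread=139854109/1492992000
Step 8: max=192548771023/38880000000, min=54564728109749/11197440000000, spread=7114543559/89579520000

Answer: 1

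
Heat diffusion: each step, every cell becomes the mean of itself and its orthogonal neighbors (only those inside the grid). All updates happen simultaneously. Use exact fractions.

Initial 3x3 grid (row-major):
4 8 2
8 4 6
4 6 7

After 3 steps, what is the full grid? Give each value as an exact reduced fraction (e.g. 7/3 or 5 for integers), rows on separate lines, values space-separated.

After step 1:
  20/3 9/2 16/3
  5 32/5 19/4
  6 21/4 19/3
After step 2:
  97/18 229/40 175/36
  361/60 259/50 1369/240
  65/12 1439/240 49/9
After step 3:
  6167/1080 4231/800 11729/2160
  9901/1800 17173/3000 76283/14400
  4183/720 79333/14400 1543/270

Answer: 6167/1080 4231/800 11729/2160
9901/1800 17173/3000 76283/14400
4183/720 79333/14400 1543/270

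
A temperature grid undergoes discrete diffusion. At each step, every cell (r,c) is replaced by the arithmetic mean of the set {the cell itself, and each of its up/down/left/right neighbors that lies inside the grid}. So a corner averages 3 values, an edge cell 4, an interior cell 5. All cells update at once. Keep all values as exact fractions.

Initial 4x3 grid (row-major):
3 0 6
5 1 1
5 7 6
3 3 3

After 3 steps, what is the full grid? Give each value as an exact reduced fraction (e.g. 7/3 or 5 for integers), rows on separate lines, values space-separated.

Answer: 403/135 6949/2400 6173/2160
3119/900 6687/2000 24077/7200
14351/3600 23551/6000 9259/2400
4457/1080 14771/3600 971/240

Derivation:
After step 1:
  8/3 5/2 7/3
  7/2 14/5 7/2
  5 22/5 17/4
  11/3 4 4
After step 2:
  26/9 103/40 25/9
  419/120 167/50 773/240
  497/120 409/100 323/80
  38/9 241/60 49/12
After step 3:
  403/135 6949/2400 6173/2160
  3119/900 6687/2000 24077/7200
  14351/3600 23551/6000 9259/2400
  4457/1080 14771/3600 971/240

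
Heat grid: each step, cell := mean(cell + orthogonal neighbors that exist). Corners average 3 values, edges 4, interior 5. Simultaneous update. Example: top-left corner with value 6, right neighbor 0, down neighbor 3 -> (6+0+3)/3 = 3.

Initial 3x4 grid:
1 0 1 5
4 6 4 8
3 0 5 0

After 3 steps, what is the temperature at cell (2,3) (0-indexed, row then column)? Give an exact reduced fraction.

Step 1: cell (2,3) = 13/3
Step 2: cell (2,3) = 65/18
Step 3: cell (2,3) = 533/135
Full grid after step 3:
  1297/540 5149/1800 11573/3600 8503/2160
  2279/800 5671/2000 3673/1000 18299/4800
  6053/2160 23171/7200 24071/7200 533/135

Answer: 533/135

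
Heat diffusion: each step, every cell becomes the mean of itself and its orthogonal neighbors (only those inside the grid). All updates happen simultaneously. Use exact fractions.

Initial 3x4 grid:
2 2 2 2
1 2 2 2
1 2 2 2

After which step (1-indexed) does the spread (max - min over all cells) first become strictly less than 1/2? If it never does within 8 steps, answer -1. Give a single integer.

Step 1: max=2, min=4/3, spread=2/3
Step 2: max=2, min=55/36, spread=17/36
  -> spread < 1/2 first at step 2
Step 3: max=2, min=3473/2160, spread=847/2160
Step 4: max=446/225, min=54169/32400, spread=2011/6480
Step 5: max=212287/108000, min=6645217/3888000, spread=199423/777600
Step 6: max=4204751/2160000, min=405655133/233280000, spread=1938319/9331200
Step 7: max=375355801/194400000, min=24631922947/13996800000, spread=95747789/559872000
Step 8: max=22354856059/11664000000, min=1492046744873/839808000000, spread=940023131/6718464000

Answer: 2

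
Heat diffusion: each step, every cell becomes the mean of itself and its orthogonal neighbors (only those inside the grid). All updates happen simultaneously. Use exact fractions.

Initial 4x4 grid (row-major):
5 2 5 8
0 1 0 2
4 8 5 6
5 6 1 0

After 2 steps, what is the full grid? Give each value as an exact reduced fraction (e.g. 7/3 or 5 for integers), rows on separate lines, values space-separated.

Answer: 97/36 173/60 73/20 17/4
677/240 307/100 331/100 297/80
331/80 81/20 353/100 163/48
19/4 89/20 43/12 103/36

Derivation:
After step 1:
  7/3 13/4 15/4 5
  5/2 11/5 13/5 4
  17/4 24/5 4 13/4
  5 5 3 7/3
After step 2:
  97/36 173/60 73/20 17/4
  677/240 307/100 331/100 297/80
  331/80 81/20 353/100 163/48
  19/4 89/20 43/12 103/36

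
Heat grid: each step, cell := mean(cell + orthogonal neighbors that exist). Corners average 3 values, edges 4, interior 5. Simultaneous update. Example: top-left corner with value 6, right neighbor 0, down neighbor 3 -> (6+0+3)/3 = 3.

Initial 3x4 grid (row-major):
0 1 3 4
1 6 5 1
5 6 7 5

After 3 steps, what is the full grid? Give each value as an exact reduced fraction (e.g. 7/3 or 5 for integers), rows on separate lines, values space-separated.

After step 1:
  2/3 5/2 13/4 8/3
  3 19/5 22/5 15/4
  4 6 23/4 13/3
After step 2:
  37/18 613/240 769/240 29/9
  43/15 197/50 419/100 303/80
  13/3 391/80 1229/240 83/18
After step 3:
  5383/2160 21157/7200 23707/7200 3677/1080
  2969/900 11063/3000 8097/2000 18973/4800
  967/240 10969/2400 33857/7200 4867/1080

Answer: 5383/2160 21157/7200 23707/7200 3677/1080
2969/900 11063/3000 8097/2000 18973/4800
967/240 10969/2400 33857/7200 4867/1080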